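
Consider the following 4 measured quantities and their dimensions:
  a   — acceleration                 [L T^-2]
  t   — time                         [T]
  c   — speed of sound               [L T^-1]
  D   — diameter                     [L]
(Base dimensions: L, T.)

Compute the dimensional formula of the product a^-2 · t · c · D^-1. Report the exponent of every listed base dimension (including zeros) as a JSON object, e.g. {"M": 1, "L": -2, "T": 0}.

{"L": -2, "T": 4}

Dimensional matrix (L×T by a×t×c×D):
  L: [ 1  0  1  1]
  T: [-2  1 -1  0]
  [L]: (-2)·1+(1)·0+(1)·1+(-1)·1 = -2
  [T]: (-2)·-2+(1)·1+(1)·-1+(-1)·0 = 4
⇒ L^-2 T^4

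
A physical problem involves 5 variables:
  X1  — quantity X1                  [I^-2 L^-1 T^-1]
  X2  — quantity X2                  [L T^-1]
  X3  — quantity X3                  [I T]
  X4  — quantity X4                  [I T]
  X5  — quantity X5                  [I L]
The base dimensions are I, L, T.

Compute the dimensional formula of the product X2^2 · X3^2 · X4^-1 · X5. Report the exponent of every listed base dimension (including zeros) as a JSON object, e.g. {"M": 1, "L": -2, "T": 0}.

{"I": 2, "L": 3, "T": -1}

Write exponents as rows I,L,T / cols X1,X2,X3,X4,X5:
  I: [-2  0  1  1  1]
  L: [-1  1  0  0  1]
  T: [-1 -1  1  1  0]
  [I]: (2)·0+(2)·1+(-1)·1+(1)·1 = 2
  [L]: (2)·1+(2)·0+(-1)·0+(1)·1 = 3
  [T]: (2)·-1+(2)·1+(-1)·1+(1)·0 = -1
⇒ I^2 L^3 T^-1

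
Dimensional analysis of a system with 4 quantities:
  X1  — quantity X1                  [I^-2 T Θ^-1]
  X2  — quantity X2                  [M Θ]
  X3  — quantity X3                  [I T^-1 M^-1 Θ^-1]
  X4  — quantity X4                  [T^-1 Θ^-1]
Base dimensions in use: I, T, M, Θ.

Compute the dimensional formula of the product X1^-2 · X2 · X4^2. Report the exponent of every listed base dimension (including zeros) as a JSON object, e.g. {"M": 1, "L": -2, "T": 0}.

Dimensional matrix (I×T×M×Θ by X1×X2×X3×X4):
  I: [-2  0  1  0]
  T: [ 1  0 -1 -1]
  M: [ 0  1 -1  0]
  Θ: [-1  1 -1 -1]
  [I]: (-2)·-2+(1)·0+(2)·0 = 4
  [T]: (-2)·1+(1)·0+(2)·-1 = -4
  [M]: (-2)·0+(1)·1+(2)·0 = 1
  [Θ]: (-2)·-1+(1)·1+(2)·-1 = 1
⇒ I^4 T^-4 M Θ

{"I": 4, "T": -4, "M": 1, "Θ": 1}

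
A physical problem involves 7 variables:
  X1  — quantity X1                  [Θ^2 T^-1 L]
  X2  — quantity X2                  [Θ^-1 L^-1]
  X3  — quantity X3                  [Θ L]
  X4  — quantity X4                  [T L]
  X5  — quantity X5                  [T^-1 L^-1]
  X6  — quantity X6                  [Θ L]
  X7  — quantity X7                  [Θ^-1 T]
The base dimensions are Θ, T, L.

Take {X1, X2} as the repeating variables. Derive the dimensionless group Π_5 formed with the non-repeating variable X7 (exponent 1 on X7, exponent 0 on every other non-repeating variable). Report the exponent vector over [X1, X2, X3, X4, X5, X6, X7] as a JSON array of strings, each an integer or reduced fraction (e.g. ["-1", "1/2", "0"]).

Write exponents as rows Θ,T,L / cols X1,X2,X3,X4,X5,X6,X7:
  Θ: [ 2 -1  1  0  0  1 -1]
  T: [-1  0  0  1 -1  0  1]
  L: [ 1 -1  1  1 -1  1  0]
Row reduction gives pivot columns X1,X2; rank = 2
Pivot set = {X1,X2}, free = {X3,X4,X5,X6,X7}
RREF:
  r0: [   1    0    0   -1    1    0   -1]
  r1: [   0    1   -1   -2    2   -1   -1]
  r2: [   0    0    0    0    0    0    0]
Fix exponent of X7 at 1, X3 at 0, X4 at 0, X5 at 0, X6 at 0; solve each RREF row for its pivot's exponent:
  r0: exp(X1) + (-1)·1 = 0 ⇒ exp(X1) = 1
  r1: exp(X2) + (-1)·1 = 0 ⇒ exp(X2) = 1
Π_5 = X1 · X2 · X7

["1", "1", "0", "0", "0", "0", "1"]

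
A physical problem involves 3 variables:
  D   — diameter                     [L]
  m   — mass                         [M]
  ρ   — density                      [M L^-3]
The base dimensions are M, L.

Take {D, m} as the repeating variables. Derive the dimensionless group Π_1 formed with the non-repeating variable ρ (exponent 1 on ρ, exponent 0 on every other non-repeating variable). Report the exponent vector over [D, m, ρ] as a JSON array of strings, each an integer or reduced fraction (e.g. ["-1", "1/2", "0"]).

Write exponents as rows M,L / cols D,m,ρ:
  M: [ 0  1  1]
  L: [ 1  0 -3]
Row reduction gives pivot columns D,m; rank = 2
Repeat: D,m; free: ρ
RREF:
  r0: [   1    0   -3]
  r1: [   0    1    1]
Fix exponent of ρ at 1; solve each RREF row for its pivot's exponent:
  r0: exp(D) + (-3)·1 = 0 ⇒ exp(D) = 3
  r1: exp(m) + (1)·1 = 0 ⇒ exp(m) = -1
Π_1 = D^3 · m^-1 · ρ

["3", "-1", "1"]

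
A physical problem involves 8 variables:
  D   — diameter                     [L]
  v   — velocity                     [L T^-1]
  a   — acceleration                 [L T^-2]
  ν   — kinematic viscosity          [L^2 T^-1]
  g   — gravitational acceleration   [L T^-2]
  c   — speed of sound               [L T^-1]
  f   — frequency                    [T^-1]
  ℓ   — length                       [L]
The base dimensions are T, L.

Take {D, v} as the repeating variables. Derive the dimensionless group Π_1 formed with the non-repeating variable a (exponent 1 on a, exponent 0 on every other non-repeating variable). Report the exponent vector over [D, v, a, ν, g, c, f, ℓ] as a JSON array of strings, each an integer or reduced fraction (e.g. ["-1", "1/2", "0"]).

Dimensional matrix (T×L by D×v×a×ν×g×c×f×ℓ):
  T: [ 0 -1 -2 -1 -2 -1 -1  0]
  L: [ 1  1  1  2  1  1  0  1]
Echelon form has 2 nonzero rows (pivots: D,v)
Repeat: D,v; free: a,ν,g,c,f,ℓ
RREF:
  r0: [   1    0   -1    1   -1    0   -1    1]
  r1: [   0    1    2    1    2    1    1    0]
Fix exponent of a at 1, ν at 0, g at 0, c at 0, f at 0, ℓ at 0; solve each RREF row for its pivot's exponent:
  r0: exp(D) + (-1)·1 = 0 ⇒ exp(D) = 1
  r1: exp(v) + (2)·1 = 0 ⇒ exp(v) = -2
Π_1 = D · v^-2 · a

["1", "-2", "1", "0", "0", "0", "0", "0"]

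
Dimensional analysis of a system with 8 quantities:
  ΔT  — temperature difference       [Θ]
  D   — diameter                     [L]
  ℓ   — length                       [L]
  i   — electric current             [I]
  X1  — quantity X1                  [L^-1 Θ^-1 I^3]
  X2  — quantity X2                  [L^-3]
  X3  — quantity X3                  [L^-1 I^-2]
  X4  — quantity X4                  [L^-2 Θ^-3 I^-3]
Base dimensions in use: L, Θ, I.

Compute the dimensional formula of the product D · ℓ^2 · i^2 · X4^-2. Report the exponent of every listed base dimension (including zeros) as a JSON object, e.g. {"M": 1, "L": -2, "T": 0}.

Dimensional matrix (L×Θ×I by ΔT×D×ℓ×i×X1×X2×X3×X4):
  L: [ 0  1  1  0 -1 -3 -1 -2]
  Θ: [ 1  0  0  0 -1  0  0 -3]
  I: [ 0  0  0  1  3  0 -2 -3]
  [L]: (1)·1+(2)·1+(2)·0+(-2)·-2 = 7
  [Θ]: (1)·0+(2)·0+(2)·0+(-2)·-3 = 6
  [I]: (1)·0+(2)·0+(2)·1+(-2)·-3 = 8
⇒ L^7 Θ^6 I^8

{"L": 7, "Θ": 6, "I": 8}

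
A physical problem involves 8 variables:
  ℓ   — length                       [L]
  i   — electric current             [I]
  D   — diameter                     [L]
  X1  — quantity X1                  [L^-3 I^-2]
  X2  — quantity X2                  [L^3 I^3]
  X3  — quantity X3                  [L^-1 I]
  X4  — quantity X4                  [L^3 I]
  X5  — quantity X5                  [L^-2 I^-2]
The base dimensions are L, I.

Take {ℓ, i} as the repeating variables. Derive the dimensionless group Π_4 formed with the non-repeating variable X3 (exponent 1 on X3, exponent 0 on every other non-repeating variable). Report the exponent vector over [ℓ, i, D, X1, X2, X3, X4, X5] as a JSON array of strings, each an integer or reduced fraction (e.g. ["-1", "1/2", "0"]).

Dimensional matrix (L×I by ℓ×i×D×X1×X2×X3×X4×X5):
  L: [ 1  0  1 -3  3 -1  3 -2]
  I: [ 0  1  0 -2  3  1  1 -2]
RREF → pivots at {ℓ,i} ⇒ r = 2
Pivot set = {ℓ,i}, free = {D,X1,X2,X3,X4,X5}
RREF:
  r0: [   1    0    1   -3    3   -1    3   -2]
  r1: [   0    1    0   -2    3    1    1   -2]
Fix exponent of X3 at 1, D at 0, X1 at 0, X2 at 0, X4 at 0, X5 at 0; solve each RREF row for its pivot's exponent:
  r0: exp(ℓ) + (-1)·1 = 0 ⇒ exp(ℓ) = 1
  r1: exp(i) + (1)·1 = 0 ⇒ exp(i) = -1
Π_4 = ℓ · i^-1 · X3

["1", "-1", "0", "0", "0", "1", "0", "0"]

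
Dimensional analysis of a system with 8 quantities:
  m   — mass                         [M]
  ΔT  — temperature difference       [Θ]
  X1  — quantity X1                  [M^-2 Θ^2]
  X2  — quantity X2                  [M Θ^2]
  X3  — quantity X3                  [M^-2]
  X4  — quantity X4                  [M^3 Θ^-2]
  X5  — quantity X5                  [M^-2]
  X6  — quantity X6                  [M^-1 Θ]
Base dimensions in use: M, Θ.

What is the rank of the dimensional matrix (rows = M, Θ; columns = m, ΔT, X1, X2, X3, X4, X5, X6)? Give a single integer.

Exponent matrix [M,Θ] × [m,ΔT,X1,X2,X3,X4,X5,X6]:
  M: [ 1  0 -2  1 -2  3 -2 -1]
  Θ: [ 0  1  2  2  0 -2  0  1]
Row reduction gives pivot columns m,ΔT; rank = 2

2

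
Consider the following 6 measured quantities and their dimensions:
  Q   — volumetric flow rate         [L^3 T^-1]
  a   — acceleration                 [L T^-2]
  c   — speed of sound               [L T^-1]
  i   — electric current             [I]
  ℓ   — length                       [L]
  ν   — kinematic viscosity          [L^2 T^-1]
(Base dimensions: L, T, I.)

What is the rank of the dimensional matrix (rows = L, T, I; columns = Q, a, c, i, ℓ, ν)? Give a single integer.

Exponent matrix [L,T,I] × [Q,a,c,i,ℓ,ν]:
  L: [ 3  1  1  0  1  2]
  T: [-1 -2 -1  0  0 -1]
  I: [ 0  0  0  1  0  0]
Echelon form has 3 nonzero rows (pivots: Q,a,i)

3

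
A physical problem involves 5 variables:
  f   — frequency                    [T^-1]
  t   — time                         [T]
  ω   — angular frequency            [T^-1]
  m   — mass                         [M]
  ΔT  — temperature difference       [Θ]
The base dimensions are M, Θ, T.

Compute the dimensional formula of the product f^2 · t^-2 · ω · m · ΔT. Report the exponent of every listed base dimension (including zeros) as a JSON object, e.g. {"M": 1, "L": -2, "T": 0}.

{"M": 1, "Θ": 1, "T": -5}

Dimensional matrix (M×Θ×T by f×t×ω×m×ΔT):
  M: [ 0  0  0  1  0]
  Θ: [ 0  0  0  0  1]
  T: [-1  1 -1  0  0]
  [M]: (2)·0+(-2)·0+(1)·0+(1)·1+(1)·0 = 1
  [Θ]: (2)·0+(-2)·0+(1)·0+(1)·0+(1)·1 = 1
  [T]: (2)·-1+(-2)·1+(1)·-1+(1)·0+(1)·0 = -5
⇒ M Θ T^-5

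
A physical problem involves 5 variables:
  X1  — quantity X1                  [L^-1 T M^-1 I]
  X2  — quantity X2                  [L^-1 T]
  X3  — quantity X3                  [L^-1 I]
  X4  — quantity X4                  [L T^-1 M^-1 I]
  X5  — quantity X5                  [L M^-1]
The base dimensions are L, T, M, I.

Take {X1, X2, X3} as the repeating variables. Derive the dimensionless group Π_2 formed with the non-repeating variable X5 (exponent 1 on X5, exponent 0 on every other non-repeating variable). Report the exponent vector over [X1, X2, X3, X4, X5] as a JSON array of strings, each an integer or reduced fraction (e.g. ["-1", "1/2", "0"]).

["-1", "1", "1", "0", "1"]

Write exponents as rows L,T,M,I / cols X1,X2,X3,X4,X5:
  L: [-1 -1 -1  1  1]
  T: [ 1  1  0 -1  0]
  M: [-1  0  0 -1 -1]
  I: [ 1  0  1  1  0]
Echelon form has 3 nonzero rows (pivots: X1,X2,X3)
Pivot set = {X1,X2,X3}, free = {X4,X5}
RREF:
  r0: [   1    0    0    1    1]
  r1: [   0    1    0   -2   -1]
  r2: [   0    0    1    0   -1]
  r3: [   0    0    0    0    0]
Fix exponent of X5 at 1, X4 at 0; solve each RREF row for its pivot's exponent:
  r0: exp(X1) + (1)·1 = 0 ⇒ exp(X1) = -1
  r1: exp(X2) + (-1)·1 = 0 ⇒ exp(X2) = 1
  r2: exp(X3) + (-1)·1 = 0 ⇒ exp(X3) = 1
Π_2 = X1^-1 · X2 · X3 · X5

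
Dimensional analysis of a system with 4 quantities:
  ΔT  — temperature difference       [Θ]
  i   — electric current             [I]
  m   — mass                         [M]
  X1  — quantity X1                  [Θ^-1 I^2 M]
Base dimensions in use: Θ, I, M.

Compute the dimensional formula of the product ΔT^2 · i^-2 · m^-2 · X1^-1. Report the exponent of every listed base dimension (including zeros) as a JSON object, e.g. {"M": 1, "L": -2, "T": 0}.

{"Θ": 3, "I": -4, "M": -3}

Dimensional matrix (Θ×I×M by ΔT×i×m×X1):
  Θ: [ 1  0  0 -1]
  I: [ 0  1  0  2]
  M: [ 0  0  1  1]
  [Θ]: (2)·1+(-2)·0+(-2)·0+(-1)·-1 = 3
  [I]: (2)·0+(-2)·1+(-2)·0+(-1)·2 = -4
  [M]: (2)·0+(-2)·0+(-2)·1+(-1)·1 = -3
⇒ Θ^3 I^-4 M^-3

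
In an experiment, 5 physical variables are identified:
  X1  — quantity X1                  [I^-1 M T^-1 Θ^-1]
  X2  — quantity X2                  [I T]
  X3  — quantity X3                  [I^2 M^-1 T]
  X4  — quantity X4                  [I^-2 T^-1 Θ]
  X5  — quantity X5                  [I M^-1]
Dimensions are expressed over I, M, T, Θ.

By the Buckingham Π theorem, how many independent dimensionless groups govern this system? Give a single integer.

Write exponents as rows I,M,T,Θ / cols X1,X2,X3,X4,X5:
  I: [-1  1  2 -2  1]
  M: [ 1  0 -1  0 -1]
  T: [-1  1  1 -1  0]
  Θ: [-1  0  0  1  0]
RREF → pivots at {X1,X2,X3} ⇒ r = 3
5 vars − rank 3 = 2 Π groups

2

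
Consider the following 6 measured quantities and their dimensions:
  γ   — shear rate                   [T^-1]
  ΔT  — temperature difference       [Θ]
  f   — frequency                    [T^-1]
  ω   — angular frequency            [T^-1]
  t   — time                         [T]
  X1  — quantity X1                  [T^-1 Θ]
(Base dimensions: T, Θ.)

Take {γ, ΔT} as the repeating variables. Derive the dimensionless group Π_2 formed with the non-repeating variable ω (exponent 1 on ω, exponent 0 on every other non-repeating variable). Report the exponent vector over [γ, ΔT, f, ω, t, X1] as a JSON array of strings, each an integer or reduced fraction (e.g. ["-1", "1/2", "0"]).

["-1", "0", "0", "1", "0", "0"]

Write exponents as rows T,Θ / cols γ,ΔT,f,ω,t,X1:
  T: [-1  0 -1 -1  1 -1]
  Θ: [ 0  1  0  0  0  1]
RREF → pivots at {γ,ΔT} ⇒ r = 2
Pivot set = {γ,ΔT}, free = {f,ω,t,X1}
RREF:
  r0: [   1    0    1    1   -1    1]
  r1: [   0    1    0    0    0    1]
Fix exponent of ω at 1, f at 0, t at 0, X1 at 0; solve each RREF row for its pivot's exponent:
  r0: exp(γ) + (1)·1 = 0 ⇒ exp(γ) = -1
  r1: exp(ΔT) + (0)·1 = 0 ⇒ exp(ΔT) = 0
Π_2 = γ^-1 · ω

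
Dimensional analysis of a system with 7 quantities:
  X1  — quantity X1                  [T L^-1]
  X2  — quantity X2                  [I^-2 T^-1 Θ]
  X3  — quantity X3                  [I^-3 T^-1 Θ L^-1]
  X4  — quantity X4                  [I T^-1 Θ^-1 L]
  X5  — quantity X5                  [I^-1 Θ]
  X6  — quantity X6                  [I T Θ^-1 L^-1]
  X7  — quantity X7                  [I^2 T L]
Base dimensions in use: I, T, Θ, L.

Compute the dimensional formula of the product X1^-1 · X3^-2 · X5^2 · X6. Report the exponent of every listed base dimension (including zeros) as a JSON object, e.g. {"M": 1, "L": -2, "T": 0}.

Dimensional matrix (I×T×Θ×L by X1×X2×X3×X4×X5×X6×X7):
  I: [ 0 -2 -3  1 -1  1  2]
  T: [ 1 -1 -1 -1  0  1  1]
  Θ: [ 0  1  1 -1  1 -1  0]
  L: [-1  0 -1  1  0 -1  1]
  [I]: (-1)·0+(-2)·-3+(2)·-1+(1)·1 = 5
  [T]: (-1)·1+(-2)·-1+(2)·0+(1)·1 = 2
  [Θ]: (-1)·0+(-2)·1+(2)·1+(1)·-1 = -1
  [L]: (-1)·-1+(-2)·-1+(2)·0+(1)·-1 = 2
⇒ I^5 T^2 Θ^-1 L^2

{"I": 5, "T": 2, "Θ": -1, "L": 2}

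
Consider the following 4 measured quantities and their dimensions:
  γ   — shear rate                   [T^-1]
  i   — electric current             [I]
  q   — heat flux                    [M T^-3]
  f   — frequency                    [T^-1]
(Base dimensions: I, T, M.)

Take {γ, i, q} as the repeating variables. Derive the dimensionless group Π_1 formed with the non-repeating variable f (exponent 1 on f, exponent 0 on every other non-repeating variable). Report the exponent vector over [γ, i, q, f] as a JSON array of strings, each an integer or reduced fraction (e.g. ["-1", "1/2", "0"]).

["-1", "0", "0", "1"]

Dimensional matrix (I×T×M by γ×i×q×f):
  I: [ 0  1  0  0]
  T: [-1  0 -3 -1]
  M: [ 0  0  1  0]
RREF → pivots at {γ,i,q} ⇒ r = 3
Pivot set = {γ,i,q}, free = {f}
RREF:
  r0: [   1    0    0    1]
  r1: [   0    1    0    0]
  r2: [   0    0    1    0]
Fix exponent of f at 1; solve each RREF row for its pivot's exponent:
  r0: exp(γ) + (1)·1 = 0 ⇒ exp(γ) = -1
  r1: exp(i) + (0)·1 = 0 ⇒ exp(i) = 0
  r2: exp(q) + (0)·1 = 0 ⇒ exp(q) = 0
Π_1 = γ^-1 · f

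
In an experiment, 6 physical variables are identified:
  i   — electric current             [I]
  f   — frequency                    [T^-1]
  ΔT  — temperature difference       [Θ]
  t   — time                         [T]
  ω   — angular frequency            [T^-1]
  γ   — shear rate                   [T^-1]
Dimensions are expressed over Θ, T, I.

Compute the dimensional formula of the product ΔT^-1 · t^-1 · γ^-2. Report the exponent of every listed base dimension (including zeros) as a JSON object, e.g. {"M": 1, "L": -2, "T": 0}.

{"Θ": -1, "T": 1, "I": 0}

Dimensional matrix (Θ×T×I by i×f×ΔT×t×ω×γ):
  Θ: [ 0  0  1  0  0  0]
  T: [ 0 -1  0  1 -1 -1]
  I: [ 1  0  0  0  0  0]
  [Θ]: (-1)·1+(-1)·0+(-2)·0 = -1
  [T]: (-1)·0+(-1)·1+(-2)·-1 = 1
  [I]: (-1)·0+(-1)·0+(-2)·0 = 0
⇒ Θ^-1 T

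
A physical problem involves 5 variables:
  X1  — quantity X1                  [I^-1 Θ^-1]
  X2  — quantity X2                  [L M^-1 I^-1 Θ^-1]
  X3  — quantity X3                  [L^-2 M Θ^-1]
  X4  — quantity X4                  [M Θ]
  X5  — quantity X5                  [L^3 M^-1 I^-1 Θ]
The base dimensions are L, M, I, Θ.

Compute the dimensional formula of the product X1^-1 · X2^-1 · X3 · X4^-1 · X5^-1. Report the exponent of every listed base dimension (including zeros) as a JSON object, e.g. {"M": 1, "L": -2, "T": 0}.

{"L": -6, "M": 2, "I": 3, "Θ": -1}

Write exponents as rows L,M,I,Θ / cols X1,X2,X3,X4,X5:
  L: [ 0  1 -2  0  3]
  M: [ 0 -1  1  1 -1]
  I: [-1 -1  0  0 -1]
  Θ: [-1 -1 -1  1  1]
  [L]: (-1)·0+(-1)·1+(1)·-2+(-1)·0+(-1)·3 = -6
  [M]: (-1)·0+(-1)·-1+(1)·1+(-1)·1+(-1)·-1 = 2
  [I]: (-1)·-1+(-1)·-1+(1)·0+(-1)·0+(-1)·-1 = 3
  [Θ]: (-1)·-1+(-1)·-1+(1)·-1+(-1)·1+(-1)·1 = -1
⇒ L^-6 M^2 I^3 Θ^-1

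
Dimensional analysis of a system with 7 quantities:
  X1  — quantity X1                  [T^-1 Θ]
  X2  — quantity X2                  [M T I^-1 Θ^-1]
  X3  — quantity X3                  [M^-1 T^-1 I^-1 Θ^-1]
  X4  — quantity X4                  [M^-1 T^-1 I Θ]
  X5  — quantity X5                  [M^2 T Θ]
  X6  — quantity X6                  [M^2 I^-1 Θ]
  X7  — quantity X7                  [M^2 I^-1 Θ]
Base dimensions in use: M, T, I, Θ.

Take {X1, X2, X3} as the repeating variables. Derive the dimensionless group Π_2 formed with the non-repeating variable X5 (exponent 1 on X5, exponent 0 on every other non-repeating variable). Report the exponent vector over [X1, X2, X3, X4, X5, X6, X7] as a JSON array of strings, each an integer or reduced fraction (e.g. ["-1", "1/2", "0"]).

["-1", "-1", "1", "0", "1", "0", "0"]

Write exponents as rows M,T,I,Θ / cols X1,X2,X3,X4,X5,X6,X7:
  M: [ 0  1 -1 -1  2  2  2]
  T: [-1  1 -1 -1  1  0  0]
  I: [ 0 -1 -1  1  0 -1 -1]
  Θ: [ 1 -1 -1  1  1  1  1]
Row reduction gives pivot columns X1,X2,X3; rank = 3
Pivot set = {X1,X2,X3}, free = {X4,X5,X6,X7}
RREF:
  r0: [   1    0    0    0    1    2    2]
  r1: [   0    1    0   -1    1  3/2  3/2]
  r2: [   0    0    1    0   -1 -1/2 -1/2]
  r3: [   0    0    0    0    0    0    0]
Fix exponent of X5 at 1, X4 at 0, X6 at 0, X7 at 0; solve each RREF row for its pivot's exponent:
  r0: exp(X1) + (1)·1 = 0 ⇒ exp(X1) = -1
  r1: exp(X2) + (1)·1 = 0 ⇒ exp(X2) = -1
  r2: exp(X3) + (-1)·1 = 0 ⇒ exp(X3) = 1
Π_2 = X1^-1 · X2^-1 · X3 · X5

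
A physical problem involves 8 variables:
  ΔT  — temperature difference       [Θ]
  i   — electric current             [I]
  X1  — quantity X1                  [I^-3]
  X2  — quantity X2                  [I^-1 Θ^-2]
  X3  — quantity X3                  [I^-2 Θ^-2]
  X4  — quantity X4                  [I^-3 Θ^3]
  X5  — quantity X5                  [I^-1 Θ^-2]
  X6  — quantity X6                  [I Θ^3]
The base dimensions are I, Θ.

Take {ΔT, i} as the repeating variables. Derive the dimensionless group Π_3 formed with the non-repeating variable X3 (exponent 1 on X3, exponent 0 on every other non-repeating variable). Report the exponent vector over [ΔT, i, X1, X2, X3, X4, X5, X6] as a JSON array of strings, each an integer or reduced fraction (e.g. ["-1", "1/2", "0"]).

Write exponents as rows I,Θ / cols ΔT,i,X1,X2,X3,X4,X5,X6:
  I: [ 0  1 -3 -1 -2 -3 -1  1]
  Θ: [ 1  0  0 -2 -2  3 -2  3]
Row reduction gives pivot columns ΔT,i; rank = 2
Repeat: ΔT,i; free: X1,X2,X3,X4,X5,X6
RREF:
  r0: [   1    0    0   -2   -2    3   -2    3]
  r1: [   0    1   -3   -1   -2   -3   -1    1]
Fix exponent of X3 at 1, X1 at 0, X2 at 0, X4 at 0, X5 at 0, X6 at 0; solve each RREF row for its pivot's exponent:
  r0: exp(ΔT) + (-2)·1 = 0 ⇒ exp(ΔT) = 2
  r1: exp(i) + (-2)·1 = 0 ⇒ exp(i) = 2
Π_3 = ΔT^2 · i^2 · X3

["2", "2", "0", "0", "1", "0", "0", "0"]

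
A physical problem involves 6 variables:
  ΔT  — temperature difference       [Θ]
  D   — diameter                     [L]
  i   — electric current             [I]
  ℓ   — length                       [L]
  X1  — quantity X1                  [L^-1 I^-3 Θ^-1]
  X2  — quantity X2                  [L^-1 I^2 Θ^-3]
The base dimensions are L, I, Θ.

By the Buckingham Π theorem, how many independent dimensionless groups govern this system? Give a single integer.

3

Write exponents as rows L,I,Θ / cols ΔT,D,i,ℓ,X1,X2:
  L: [ 0  1  0  1 -1 -1]
  I: [ 0  0  1  0 -3  2]
  Θ: [ 1  0  0  0 -1 -3]
Echelon form has 3 nonzero rows (pivots: ΔT,D,i)
6 vars − rank 3 = 3 Π groups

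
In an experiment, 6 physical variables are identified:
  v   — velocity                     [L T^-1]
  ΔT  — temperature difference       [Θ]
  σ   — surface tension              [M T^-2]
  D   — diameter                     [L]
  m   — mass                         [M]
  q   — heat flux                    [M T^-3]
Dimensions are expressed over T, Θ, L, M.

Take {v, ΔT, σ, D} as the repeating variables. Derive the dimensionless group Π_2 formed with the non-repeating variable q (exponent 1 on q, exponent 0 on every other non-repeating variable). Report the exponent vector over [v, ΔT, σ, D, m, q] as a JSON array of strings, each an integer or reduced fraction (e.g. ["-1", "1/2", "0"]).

Write exponents as rows T,Θ,L,M / cols v,ΔT,σ,D,m,q:
  T: [-1  0 -2  0  0 -3]
  Θ: [ 0  1  0  0  0  0]
  L: [ 1  0  0  1  0  0]
  M: [ 0  0  1  0  1  1]
RREF → pivots at {v,ΔT,σ,D} ⇒ r = 4
Repeat: v,ΔT,σ,D; free: m,q
RREF:
  r0: [   1    0    0    0   -2    1]
  r1: [   0    1    0    0    0    0]
  r2: [   0    0    1    0    1    1]
  r3: [   0    0    0    1    2   -1]
Fix exponent of q at 1, m at 0; solve each RREF row for its pivot's exponent:
  r0: exp(v) + (1)·1 = 0 ⇒ exp(v) = -1
  r1: exp(ΔT) + (0)·1 = 0 ⇒ exp(ΔT) = 0
  r2: exp(σ) + (1)·1 = 0 ⇒ exp(σ) = -1
  r3: exp(D) + (-1)·1 = 0 ⇒ exp(D) = 1
Π_2 = v^-1 · σ^-1 · D · q

["-1", "0", "-1", "1", "0", "1"]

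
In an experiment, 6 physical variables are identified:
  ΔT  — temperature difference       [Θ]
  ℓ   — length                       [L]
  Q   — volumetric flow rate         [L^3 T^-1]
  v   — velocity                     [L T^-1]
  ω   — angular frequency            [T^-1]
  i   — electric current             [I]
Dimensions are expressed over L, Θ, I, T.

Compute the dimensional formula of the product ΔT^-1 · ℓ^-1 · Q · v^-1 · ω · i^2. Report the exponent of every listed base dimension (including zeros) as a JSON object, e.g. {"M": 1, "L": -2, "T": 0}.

Write exponents as rows L,Θ,I,T / cols ΔT,ℓ,Q,v,ω,i:
  L: [ 0  1  3  1  0  0]
  Θ: [ 1  0  0  0  0  0]
  I: [ 0  0  0  0  0  1]
  T: [ 0  0 -1 -1 -1  0]
  [L]: (-1)·0+(-1)·1+(1)·3+(-1)·1+(1)·0+(2)·0 = 1
  [Θ]: (-1)·1+(-1)·0+(1)·0+(-1)·0+(1)·0+(2)·0 = -1
  [I]: (-1)·0+(-1)·0+(1)·0+(-1)·0+(1)·0+(2)·1 = 2
  [T]: (-1)·0+(-1)·0+(1)·-1+(-1)·-1+(1)·-1+(2)·0 = -1
⇒ L Θ^-1 I^2 T^-1

{"L": 1, "Θ": -1, "I": 2, "T": -1}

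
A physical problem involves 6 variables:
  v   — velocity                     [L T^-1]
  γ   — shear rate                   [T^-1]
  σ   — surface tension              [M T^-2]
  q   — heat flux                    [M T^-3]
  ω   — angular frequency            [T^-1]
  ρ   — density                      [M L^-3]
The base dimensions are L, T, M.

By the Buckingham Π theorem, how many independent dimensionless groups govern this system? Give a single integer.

Exponent matrix [L,T,M] × [v,γ,σ,q,ω,ρ]:
  L: [ 1  0  0  0  0 -3]
  T: [-1 -1 -2 -3 -1  0]
  M: [ 0  0  1  1  0  1]
Row reduction gives pivot columns v,γ,σ; rank = 3
6 vars − rank 3 = 3 Π groups

3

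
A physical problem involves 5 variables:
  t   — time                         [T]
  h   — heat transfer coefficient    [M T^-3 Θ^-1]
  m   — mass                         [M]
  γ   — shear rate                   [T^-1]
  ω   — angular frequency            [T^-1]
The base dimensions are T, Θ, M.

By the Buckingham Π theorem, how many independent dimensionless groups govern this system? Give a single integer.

Write exponents as rows T,Θ,M / cols t,h,m,γ,ω:
  T: [ 1 -3  0 -1 -1]
  Θ: [ 0 -1  0  0  0]
  M: [ 0  1  1  0  0]
Row reduction gives pivot columns t,h,m; rank = 3
5 vars − rank 3 = 2 Π groups

2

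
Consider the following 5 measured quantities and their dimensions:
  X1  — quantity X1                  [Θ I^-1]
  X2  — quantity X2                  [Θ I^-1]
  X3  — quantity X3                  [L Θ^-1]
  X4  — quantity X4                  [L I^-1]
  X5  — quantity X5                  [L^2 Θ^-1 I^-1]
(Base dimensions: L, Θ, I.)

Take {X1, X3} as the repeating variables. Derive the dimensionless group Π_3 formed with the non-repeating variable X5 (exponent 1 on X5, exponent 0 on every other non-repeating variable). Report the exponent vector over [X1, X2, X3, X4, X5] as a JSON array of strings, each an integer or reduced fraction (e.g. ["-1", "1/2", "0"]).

["-1", "0", "-2", "0", "1"]

Write exponents as rows L,Θ,I / cols X1,X2,X3,X4,X5:
  L: [ 0  0  1  1  2]
  Θ: [ 1  1 -1  0 -1]
  I: [-1 -1  0 -1 -1]
RREF → pivots at {X1,X3} ⇒ r = 2
Pivot set = {X1,X3}, free = {X2,X4,X5}
RREF:
  r0: [   1    1    0    1    1]
  r1: [   0    0    1    1    2]
  r2: [   0    0    0    0    0]
Fix exponent of X5 at 1, X2 at 0, X4 at 0; solve each RREF row for its pivot's exponent:
  r0: exp(X1) + (1)·1 = 0 ⇒ exp(X1) = -1
  r1: exp(X3) + (2)·1 = 0 ⇒ exp(X3) = -2
Π_3 = X1^-1 · X3^-2 · X5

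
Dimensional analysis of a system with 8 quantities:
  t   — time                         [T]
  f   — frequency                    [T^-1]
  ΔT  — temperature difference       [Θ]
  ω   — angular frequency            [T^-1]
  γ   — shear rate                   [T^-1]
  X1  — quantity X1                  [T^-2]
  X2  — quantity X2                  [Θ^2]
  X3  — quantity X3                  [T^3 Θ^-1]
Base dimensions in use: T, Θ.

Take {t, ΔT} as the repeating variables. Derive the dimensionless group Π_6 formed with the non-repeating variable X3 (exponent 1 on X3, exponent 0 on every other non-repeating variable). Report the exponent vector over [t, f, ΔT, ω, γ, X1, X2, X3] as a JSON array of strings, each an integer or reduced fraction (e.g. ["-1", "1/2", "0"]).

Exponent matrix [T,Θ] × [t,f,ΔT,ω,γ,X1,X2,X3]:
  T: [ 1 -1  0 -1 -1 -2  0  3]
  Θ: [ 0  0  1  0  0  0  2 -1]
Row reduction gives pivot columns t,ΔT; rank = 2
Pivot set = {t,ΔT}, free = {f,ω,γ,X1,X2,X3}
RREF:
  r0: [   1   -1    0   -1   -1   -2    0    3]
  r1: [   0    0    1    0    0    0    2   -1]
Fix exponent of X3 at 1, f at 0, ω at 0, γ at 0, X1 at 0, X2 at 0; solve each RREF row for its pivot's exponent:
  r0: exp(t) + (3)·1 = 0 ⇒ exp(t) = -3
  r1: exp(ΔT) + (-1)·1 = 0 ⇒ exp(ΔT) = 1
Π_6 = t^-3 · ΔT · X3

["-3", "0", "1", "0", "0", "0", "0", "1"]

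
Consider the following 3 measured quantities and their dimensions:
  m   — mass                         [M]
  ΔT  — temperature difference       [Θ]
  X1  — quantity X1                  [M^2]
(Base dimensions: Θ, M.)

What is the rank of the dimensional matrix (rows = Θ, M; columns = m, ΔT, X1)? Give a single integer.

Exponent matrix [Θ,M] × [m,ΔT,X1]:
  Θ: [ 0  1  0]
  M: [ 1  0  2]
Row reduction gives pivot columns m,ΔT; rank = 2

2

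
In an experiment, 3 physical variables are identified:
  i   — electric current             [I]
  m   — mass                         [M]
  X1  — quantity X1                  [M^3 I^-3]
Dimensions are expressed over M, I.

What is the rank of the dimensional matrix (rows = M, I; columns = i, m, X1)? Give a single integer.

Dimensional matrix (M×I by i×m×X1):
  M: [ 0  1  3]
  I: [ 1  0 -3]
Row reduction gives pivot columns i,m; rank = 2

2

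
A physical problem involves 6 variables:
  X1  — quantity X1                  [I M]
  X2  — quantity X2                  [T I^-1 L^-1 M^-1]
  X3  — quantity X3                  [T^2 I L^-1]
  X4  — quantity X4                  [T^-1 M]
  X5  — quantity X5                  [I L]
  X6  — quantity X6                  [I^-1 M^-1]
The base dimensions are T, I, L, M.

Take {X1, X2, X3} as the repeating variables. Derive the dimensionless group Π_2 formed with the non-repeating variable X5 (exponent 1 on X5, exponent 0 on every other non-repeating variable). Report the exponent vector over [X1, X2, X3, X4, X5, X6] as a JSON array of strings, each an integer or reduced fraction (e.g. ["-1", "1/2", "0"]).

["2", "2", "-1", "0", "1", "0"]

Dimensional matrix (T×I×L×M by X1×X2×X3×X4×X5×X6):
  T: [ 0  1  2 -1  0  0]
  I: [ 1 -1  1  0  1 -1]
  L: [ 0 -1 -1  0  1  0]
  M: [ 1 -1  0  1  0 -1]
Echelon form has 3 nonzero rows (pivots: X1,X2,X3)
Pivot set = {X1,X2,X3}, free = {X4,X5,X6}
RREF:
  r0: [   1    0    0    2   -2   -1]
  r1: [   0    1    0    1   -2    0]
  r2: [   0    0    1   -1    1    0]
  r3: [   0    0    0    0    0    0]
Fix exponent of X5 at 1, X4 at 0, X6 at 0; solve each RREF row for its pivot's exponent:
  r0: exp(X1) + (-2)·1 = 0 ⇒ exp(X1) = 2
  r1: exp(X2) + (-2)·1 = 0 ⇒ exp(X2) = 2
  r2: exp(X3) + (1)·1 = 0 ⇒ exp(X3) = -1
Π_2 = X1^2 · X2^2 · X3^-1 · X5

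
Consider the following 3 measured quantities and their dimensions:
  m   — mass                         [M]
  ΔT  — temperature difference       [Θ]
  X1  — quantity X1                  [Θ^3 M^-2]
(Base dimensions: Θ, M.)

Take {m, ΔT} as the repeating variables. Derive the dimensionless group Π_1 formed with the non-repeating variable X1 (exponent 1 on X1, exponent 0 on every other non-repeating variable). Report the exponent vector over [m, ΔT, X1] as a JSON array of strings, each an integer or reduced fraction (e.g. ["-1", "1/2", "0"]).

Dimensional matrix (Θ×M by m×ΔT×X1):
  Θ: [ 0  1  3]
  M: [ 1  0 -2]
Echelon form has 2 nonzero rows (pivots: m,ΔT)
Pivot set = {m,ΔT}, free = {X1}
RREF:
  r0: [   1    0   -2]
  r1: [   0    1    3]
Fix exponent of X1 at 1; solve each RREF row for its pivot's exponent:
  r0: exp(m) + (-2)·1 = 0 ⇒ exp(m) = 2
  r1: exp(ΔT) + (3)·1 = 0 ⇒ exp(ΔT) = -3
Π_1 = m^2 · ΔT^-3 · X1

["2", "-3", "1"]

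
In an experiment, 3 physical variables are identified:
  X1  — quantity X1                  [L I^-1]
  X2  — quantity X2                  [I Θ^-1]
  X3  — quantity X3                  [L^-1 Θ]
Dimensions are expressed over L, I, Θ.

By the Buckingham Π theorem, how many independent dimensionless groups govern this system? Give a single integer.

1

Exponent matrix [L,I,Θ] × [X1,X2,X3]:
  L: [ 1  0 -1]
  I: [-1  1  0]
  Θ: [ 0 -1  1]
RREF → pivots at {X1,X2} ⇒ r = 2
3 vars − rank 2 = 1 Π group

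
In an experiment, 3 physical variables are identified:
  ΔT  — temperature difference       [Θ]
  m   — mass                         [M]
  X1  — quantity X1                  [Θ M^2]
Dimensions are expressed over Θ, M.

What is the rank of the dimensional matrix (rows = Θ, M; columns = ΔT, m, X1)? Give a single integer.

Dimensional matrix (Θ×M by ΔT×m×X1):
  Θ: [ 1  0  1]
  M: [ 0  1  2]
RREF → pivots at {ΔT,m} ⇒ r = 2

2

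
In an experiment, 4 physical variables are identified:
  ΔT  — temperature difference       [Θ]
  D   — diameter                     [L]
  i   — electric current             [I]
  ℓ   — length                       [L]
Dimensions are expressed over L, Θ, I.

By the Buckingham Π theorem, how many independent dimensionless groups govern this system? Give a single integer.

1

Exponent matrix [L,Θ,I] × [ΔT,D,i,ℓ]:
  L: [ 0  1  0  1]
  Θ: [ 1  0  0  0]
  I: [ 0  0  1  0]
Row reduction gives pivot columns ΔT,D,i; rank = 3
4 vars − rank 3 = 1 Π group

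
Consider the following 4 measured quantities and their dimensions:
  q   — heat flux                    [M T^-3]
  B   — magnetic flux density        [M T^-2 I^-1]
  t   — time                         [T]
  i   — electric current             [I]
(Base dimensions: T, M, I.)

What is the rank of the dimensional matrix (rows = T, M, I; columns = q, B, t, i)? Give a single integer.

Write exponents as rows T,M,I / cols q,B,t,i:
  T: [-3 -2  1  0]
  M: [ 1  1  0  0]
  I: [ 0 -1  0  1]
Row reduction gives pivot columns q,B,t; rank = 3

3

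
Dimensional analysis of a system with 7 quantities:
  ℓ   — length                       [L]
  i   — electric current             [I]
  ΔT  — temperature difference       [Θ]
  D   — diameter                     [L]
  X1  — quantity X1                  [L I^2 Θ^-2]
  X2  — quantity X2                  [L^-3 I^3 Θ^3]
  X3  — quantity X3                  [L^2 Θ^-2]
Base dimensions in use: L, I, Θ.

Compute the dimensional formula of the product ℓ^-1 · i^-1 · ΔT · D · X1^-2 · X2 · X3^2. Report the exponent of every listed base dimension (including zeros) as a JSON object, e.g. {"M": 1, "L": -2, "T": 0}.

{"L": -1, "I": -2, "Θ": 4}

Dimensional matrix (L×I×Θ by ℓ×i×ΔT×D×X1×X2×X3):
  L: [ 1  0  0  1  1 -3  2]
  I: [ 0  1  0  0  2  3  0]
  Θ: [ 0  0  1  0 -2  3 -2]
  [L]: (-1)·1+(-1)·0+(1)·0+(1)·1+(-2)·1+(1)·-3+(2)·2 = -1
  [I]: (-1)·0+(-1)·1+(1)·0+(1)·0+(-2)·2+(1)·3+(2)·0 = -2
  [Θ]: (-1)·0+(-1)·0+(1)·1+(1)·0+(-2)·-2+(1)·3+(2)·-2 = 4
⇒ L^-1 I^-2 Θ^4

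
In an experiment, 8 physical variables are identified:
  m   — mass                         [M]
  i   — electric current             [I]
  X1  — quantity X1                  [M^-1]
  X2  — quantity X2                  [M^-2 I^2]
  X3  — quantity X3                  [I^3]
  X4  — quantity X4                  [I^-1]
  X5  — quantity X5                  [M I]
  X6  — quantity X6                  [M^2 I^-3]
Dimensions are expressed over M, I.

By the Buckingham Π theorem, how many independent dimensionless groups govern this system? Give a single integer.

6

Write exponents as rows M,I / cols m,i,X1,X2,X3,X4,X5,X6:
  M: [ 1  0 -1 -2  0  0  1  2]
  I: [ 0  1  0  2  3 -1  1 -3]
Echelon form has 2 nonzero rows (pivots: m,i)
8 vars − rank 2 = 6 Π groups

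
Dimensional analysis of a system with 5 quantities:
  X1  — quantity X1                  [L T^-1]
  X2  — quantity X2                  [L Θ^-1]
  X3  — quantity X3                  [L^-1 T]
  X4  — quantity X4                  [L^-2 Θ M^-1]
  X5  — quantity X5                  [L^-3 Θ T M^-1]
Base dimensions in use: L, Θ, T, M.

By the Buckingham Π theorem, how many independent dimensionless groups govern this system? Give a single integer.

Dimensional matrix (L×Θ×T×M by X1×X2×X3×X4×X5):
  L: [ 1  1 -1 -2 -3]
  Θ: [ 0 -1  0  1  1]
  T: [-1  0  1  0  1]
  M: [ 0  0  0 -1 -1]
Row reduction gives pivot columns X1,X2,X4; rank = 3
5 vars − rank 3 = 2 Π groups

2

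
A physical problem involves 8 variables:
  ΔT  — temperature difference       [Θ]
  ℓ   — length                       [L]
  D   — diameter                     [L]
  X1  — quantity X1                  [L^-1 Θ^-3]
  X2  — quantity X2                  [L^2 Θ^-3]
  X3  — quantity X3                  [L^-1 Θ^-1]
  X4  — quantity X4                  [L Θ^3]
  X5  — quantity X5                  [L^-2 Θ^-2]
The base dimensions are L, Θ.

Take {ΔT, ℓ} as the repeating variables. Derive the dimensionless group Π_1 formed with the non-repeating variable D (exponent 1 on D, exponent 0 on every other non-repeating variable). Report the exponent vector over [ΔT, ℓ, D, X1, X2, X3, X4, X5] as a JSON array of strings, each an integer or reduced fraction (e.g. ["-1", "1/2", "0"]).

Dimensional matrix (L×Θ by ΔT×ℓ×D×X1×X2×X3×X4×X5):
  L: [ 0  1  1 -1  2 -1  1 -2]
  Θ: [ 1  0  0 -3 -3 -1  3 -2]
RREF → pivots at {ΔT,ℓ} ⇒ r = 2
Pivot set = {ΔT,ℓ}, free = {D,X1,X2,X3,X4,X5}
RREF:
  r0: [   1    0    0   -3   -3   -1    3   -2]
  r1: [   0    1    1   -1    2   -1    1   -2]
Fix exponent of D at 1, X1 at 0, X2 at 0, X3 at 0, X4 at 0, X5 at 0; solve each RREF row for its pivot's exponent:
  r0: exp(ΔT) + (0)·1 = 0 ⇒ exp(ΔT) = 0
  r1: exp(ℓ) + (1)·1 = 0 ⇒ exp(ℓ) = -1
Π_1 = ℓ^-1 · D

["0", "-1", "1", "0", "0", "0", "0", "0"]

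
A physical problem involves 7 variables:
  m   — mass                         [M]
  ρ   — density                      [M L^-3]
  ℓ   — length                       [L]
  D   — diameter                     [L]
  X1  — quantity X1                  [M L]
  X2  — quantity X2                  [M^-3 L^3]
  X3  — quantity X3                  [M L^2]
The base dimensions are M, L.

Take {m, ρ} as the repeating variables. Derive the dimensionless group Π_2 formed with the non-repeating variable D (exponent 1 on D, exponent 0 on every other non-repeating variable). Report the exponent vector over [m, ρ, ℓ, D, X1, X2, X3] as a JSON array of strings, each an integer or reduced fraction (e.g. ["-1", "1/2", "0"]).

Dimensional matrix (M×L by m×ρ×ℓ×D×X1×X2×X3):
  M: [ 1  1  0  0  1 -3  1]
  L: [ 0 -3  1  1  1  3  2]
Row reduction gives pivot columns m,ρ; rank = 2
Pivot set = {m,ρ}, free = {ℓ,D,X1,X2,X3}
RREF:
  r0: [   1    0  1/3  1/3  4/3   -2  5/3]
  r1: [   0    1 -1/3 -1/3 -1/3   -1 -2/3]
Fix exponent of D at 1, ℓ at 0, X1 at 0, X2 at 0, X3 at 0; solve each RREF row for its pivot's exponent:
  r0: exp(m) + (1/3)·1 = 0 ⇒ exp(m) = -1/3
  r1: exp(ρ) + (-1/3)·1 = 0 ⇒ exp(ρ) = 1/3
Π_2 = m^(-1/3) · ρ^(1/3) · D

["-1/3", "1/3", "0", "1", "0", "0", "0"]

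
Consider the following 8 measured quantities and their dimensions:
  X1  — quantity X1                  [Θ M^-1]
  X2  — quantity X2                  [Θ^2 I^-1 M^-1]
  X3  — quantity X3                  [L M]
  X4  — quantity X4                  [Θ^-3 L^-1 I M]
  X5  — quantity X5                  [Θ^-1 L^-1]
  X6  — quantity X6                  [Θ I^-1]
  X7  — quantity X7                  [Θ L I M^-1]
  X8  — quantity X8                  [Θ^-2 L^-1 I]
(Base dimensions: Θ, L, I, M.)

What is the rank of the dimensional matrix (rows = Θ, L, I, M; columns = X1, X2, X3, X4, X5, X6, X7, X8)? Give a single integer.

Exponent matrix [Θ,L,I,M] × [X1,X2,X3,X4,X5,X6,X7,X8]:
  Θ: [ 1  2  0 -3 -1  1  1 -2]
  L: [ 0  0  1 -1 -1  0  1 -1]
  I: [ 0 -1  0  1  0 -1  1  1]
  M: [-1 -1  1  1  0  0 -1  0]
Echelon form has 3 nonzero rows (pivots: X1,X2,X3)

3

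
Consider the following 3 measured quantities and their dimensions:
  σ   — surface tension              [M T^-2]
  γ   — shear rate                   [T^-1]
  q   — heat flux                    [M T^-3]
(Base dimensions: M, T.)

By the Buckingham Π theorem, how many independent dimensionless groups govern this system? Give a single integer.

Write exponents as rows M,T / cols σ,γ,q:
  M: [ 1  0  1]
  T: [-2 -1 -3]
Echelon form has 2 nonzero rows (pivots: σ,γ)
3 vars − rank 2 = 1 Π group

1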